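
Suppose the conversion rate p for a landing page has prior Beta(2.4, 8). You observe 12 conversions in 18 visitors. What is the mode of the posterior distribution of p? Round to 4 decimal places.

Prior: Beta(2.4, 8).
Data: 12 successes in 18 trials. The binomial likelihood contributes p^12(1−p)^6, so the posterior is Beta(2.4+12, 8+6) = Beta(14.4, 14).
For Beta(a, b) with a, b > 1 the mode is (a−1)/(a+b−2) = 13.4/26.4 ≈ 0.5076.

p̂_MAP = 0.5076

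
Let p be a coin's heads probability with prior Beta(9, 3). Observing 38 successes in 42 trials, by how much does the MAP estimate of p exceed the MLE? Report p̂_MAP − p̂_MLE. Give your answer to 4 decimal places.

MAP − MLE = -0.0201

Posterior is Beta(47, 7); MAP = (47−1)/(54−2) = 46/52 ≈ 0.88462.
MLE ignores the prior: p̂_MLE = k/n = 38/42 ≈ 0.90476.
Difference = 46/52 − 38/42 = -11/546 ≈ -0.0201.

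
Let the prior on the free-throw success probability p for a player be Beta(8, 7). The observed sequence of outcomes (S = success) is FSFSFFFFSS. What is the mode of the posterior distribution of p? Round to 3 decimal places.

Prior: Beta(8, 7).
Data: 4 successes in 10 trials (from the sequence). The binomial likelihood contributes p^4(1−p)^6, so the posterior is Beta(8+4, 7+6) = Beta(12, 13).
For Beta(a, b) with a, b > 1 the mode is (a−1)/(a+b−2) = 11/23 ≈ 0.478.

p̂_MAP = 0.478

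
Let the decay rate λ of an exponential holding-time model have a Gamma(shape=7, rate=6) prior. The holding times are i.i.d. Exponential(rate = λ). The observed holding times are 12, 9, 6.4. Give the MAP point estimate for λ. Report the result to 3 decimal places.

The Exponential(rate=λ) likelihood is ∝ λ^n e^(−λΣtᵢ). Here n = 3 and Σtᵢ = 12 + 9 + 6.4 = 27.4.
Posterior ∝ λ^6e^(−6λ) · λ^3e^(−27.4λ) = λ^9e^(−33.4λ), i.e. Gamma(10, 33.4).
Mode = (a−1)/b = 9/33.4 ≈ 0.269.

λ̂_MAP = 0.269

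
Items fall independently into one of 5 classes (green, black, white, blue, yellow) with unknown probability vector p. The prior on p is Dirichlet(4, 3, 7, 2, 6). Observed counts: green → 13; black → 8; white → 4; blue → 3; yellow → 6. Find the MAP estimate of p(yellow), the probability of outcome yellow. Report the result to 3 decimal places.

MAP estimate of p(yellow) = 0.216

The posterior is Dirichlet(αᵢ + nᵢ) = Dirichlet(17, 11, 11, 5, 12).
For a Dirichlet(a₁,…,a_K) with all aᵢ > 1, the mode has j-th component (aⱼ − 1)/(Σaᵢ − K).
Here Σaᵢ = 56 and K = 5, so p(yellow) = (12 − 1)/(56 − 5) = 11/51 ≈ 0.216.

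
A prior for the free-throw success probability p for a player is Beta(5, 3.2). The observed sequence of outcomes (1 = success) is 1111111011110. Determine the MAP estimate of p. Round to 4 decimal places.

p̂_MAP = 0.7813

Prior: Beta(5, 3.2).
Data: 11 successes in 13 trials (from the sequence). The binomial likelihood contributes p^11(1−p)^2, so the posterior is Beta(5+11, 3.2+2) = Beta(16, 5.2).
For Beta(a, b) with a, b > 1 the mode is (a−1)/(a+b−2) = 15/19.2 ≈ 0.7813.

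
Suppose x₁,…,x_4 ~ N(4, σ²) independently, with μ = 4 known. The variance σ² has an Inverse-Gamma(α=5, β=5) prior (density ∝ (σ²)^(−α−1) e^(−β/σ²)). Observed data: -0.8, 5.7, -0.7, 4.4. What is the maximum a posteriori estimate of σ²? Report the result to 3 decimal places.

σ̂²_MAP = 3.636

Sum of squared deviations about the known mean: SS = (-0.8−4)² + (5.7−4)² + (-0.7−4)² + (4.4−4)² = 48.18.
The Normal likelihood contributes (σ²)^(−n/2) exp(−SS/(2σ²)), so the posterior is Inverse-Gamma(α + n/2, β + SS/2) = Inverse-Gamma(7, 29.09).
The mode of Inverse-Gamma(a, b) is b/(a+1) = 29.09/8 ≈ 3.636.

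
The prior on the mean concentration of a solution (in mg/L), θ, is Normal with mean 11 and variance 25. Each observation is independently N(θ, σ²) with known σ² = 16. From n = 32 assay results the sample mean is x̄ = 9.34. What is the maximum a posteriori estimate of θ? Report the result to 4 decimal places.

θ̂_MAP = 9.3725

n = 32, x̄ = 9.34.
For a Normal prior and Normal likelihood with known variance, the posterior is Normal; its mode equals its mean, the precision-weighted average.
Prior precision 1/σ₀² = 1/25 = 0.04; data precision n/σ² = 32/16 = 2.
θ̂ = (0.04·11 + 2·9.34) / (0.04 + 2) = 19.12/2.04 = 478/51 ≈ 9.3725.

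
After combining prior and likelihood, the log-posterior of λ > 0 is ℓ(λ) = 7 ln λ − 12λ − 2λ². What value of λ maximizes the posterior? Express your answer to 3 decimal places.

ℓ'(λ) = 7/λ − 12 − 4λ. Setting this to zero and multiplying by λ: 4λ² + 12λ − 7 = 0.
λ = (−12 + √(12² + 4·4·7)) / (2·4) = (−12 + √256) / 8 = (−12 + 16)/8 = 1/2.
ℓ''(λ) = −7/λ² − 4 < 0, confirming a maximum.

λ̂_MAP = 0.500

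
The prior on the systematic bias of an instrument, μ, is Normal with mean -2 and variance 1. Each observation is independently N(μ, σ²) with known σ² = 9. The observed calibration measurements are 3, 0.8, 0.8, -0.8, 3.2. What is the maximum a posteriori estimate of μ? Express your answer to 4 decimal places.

μ̂_MAP = -0.7857

n = 5; x̄ = (3 + 0.8 + 0.8 + (-0.8) + 3.2)/5 = 7/5 = 1.4.
For a Normal prior and Normal likelihood with known variance, the posterior is Normal; its mode equals its mean, the precision-weighted average.
Prior precision 1/σ₀² = 1/1 = 1; data precision n/σ² = 5/9.
μ̂ = (1·(-2) + (5/9)·1.4) / (1 + 5/9) = (-11/9)/(14/9) = -11/14 ≈ -0.7857.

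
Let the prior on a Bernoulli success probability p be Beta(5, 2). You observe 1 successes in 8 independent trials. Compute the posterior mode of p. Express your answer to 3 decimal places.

p̂_MAP = 0.385

Prior: Beta(5, 2).
Data: 1 success in 8 trials. The binomial likelihood contributes p(1−p)^7, so the posterior is Beta(5+1, 2+7) = Beta(6, 9).
For Beta(a, b) with a, b > 1 the mode is (a−1)/(a+b−2) = 5/13 ≈ 0.385.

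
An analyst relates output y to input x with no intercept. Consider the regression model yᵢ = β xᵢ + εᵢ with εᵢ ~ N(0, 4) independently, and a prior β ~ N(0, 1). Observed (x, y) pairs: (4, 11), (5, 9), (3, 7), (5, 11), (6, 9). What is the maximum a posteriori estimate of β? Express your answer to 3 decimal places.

log p(β | y) = −Σ(yᵢ − βxᵢ)²/(2·4) − β²/(2·1) + const.
Setting the derivative to zero: Σxᵢ(yᵢ − βxᵢ)/4 − β/1 = 0, so β = Σxᵢyᵢ / (Σxᵢ² + σ²/τ²).
Σxᵢyᵢ = 4·11 + 5·9 + 3·7 + 5·11 + 6·9 = 219; Σxᵢ² = 111; σ²/τ² = 4.
β̂_MAP = 219 / (111 + 4) = 219/115 ≈ 1.904.

β̂_MAP = 1.904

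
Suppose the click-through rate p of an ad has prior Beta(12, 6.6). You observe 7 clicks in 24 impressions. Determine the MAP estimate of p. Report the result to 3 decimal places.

p̂_MAP = 0.443

Prior: Beta(12, 6.6).
Data: 7 successes in 24 trials. The binomial likelihood contributes p^7(1−p)^17, so the posterior is Beta(12+7, 6.6+17) = Beta(19, 23.6).
For Beta(a, b) with a, b > 1 the mode is (a−1)/(a+b−2) = 18/40.6 ≈ 0.443.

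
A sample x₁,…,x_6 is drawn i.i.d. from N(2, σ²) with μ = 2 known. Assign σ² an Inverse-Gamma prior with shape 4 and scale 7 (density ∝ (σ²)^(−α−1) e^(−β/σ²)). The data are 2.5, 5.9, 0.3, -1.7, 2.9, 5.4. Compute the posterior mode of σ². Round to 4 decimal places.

Sum of squared deviations about the known mean: SS = (2.5−2)² + (5.9−2)² + (0.3−2)² + (-1.7−2)² + (2.9−2)² + (5.4−2)² = 44.41.
The Normal likelihood contributes (σ²)^(−n/2) exp(−SS/(2σ²)), so the posterior is Inverse-Gamma(α + n/2, β + SS/2) = Inverse-Gamma(7, 29.205).
The mode of Inverse-Gamma(a, b) is b/(a+1) = 29.205/8 ≈ 3.6506.

σ̂²_MAP = 3.6506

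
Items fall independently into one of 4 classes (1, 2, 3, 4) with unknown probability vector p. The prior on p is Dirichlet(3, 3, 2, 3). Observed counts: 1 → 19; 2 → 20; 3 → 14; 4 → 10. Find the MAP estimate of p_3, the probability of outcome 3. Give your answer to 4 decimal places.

MAP estimate: 0.2143

The posterior is Dirichlet(αᵢ + nᵢ) = Dirichlet(22, 23, 16, 13).
For a Dirichlet(a₁,…,a_K) with all aᵢ > 1, the mode has j-th component (aⱼ − 1)/(Σaᵢ − K).
Here Σaᵢ = 74 and K = 4, so p_3 = (16 − 1)/(74 − 4) = 15/70 ≈ 0.2143.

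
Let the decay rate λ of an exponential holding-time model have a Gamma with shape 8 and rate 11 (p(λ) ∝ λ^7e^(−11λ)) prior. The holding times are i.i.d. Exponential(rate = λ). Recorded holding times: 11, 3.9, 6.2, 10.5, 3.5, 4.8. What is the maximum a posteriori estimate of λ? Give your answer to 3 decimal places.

The Exponential(rate=λ) likelihood is ∝ λ^n e^(−λΣtᵢ). Here n = 6 and Σtᵢ = 11 + 3.9 + 6.2 + 10.5 + 3.5 + 4.8 = 39.9.
Posterior ∝ λ^7e^(−11λ) · λ^6e^(−39.9λ) = λ^13e^(−50.9λ), i.e. Gamma(14, 50.9).
Mode = (a−1)/b = 13/50.9 ≈ 0.255.

λ̂_MAP = 0.255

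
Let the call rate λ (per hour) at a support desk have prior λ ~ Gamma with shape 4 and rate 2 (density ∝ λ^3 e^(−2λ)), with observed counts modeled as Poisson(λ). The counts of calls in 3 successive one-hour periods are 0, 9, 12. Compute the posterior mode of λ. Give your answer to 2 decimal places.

Σxᵢ = 0+9+12 = 21, with n = 3.
Posterior ∝ λ^3e^(−2λ) · λ^21e^(−3λ) = λ^24e^(−5λ), i.e. Gamma(shape=25, rate=5).
The mode of a Gamma(a, b) with a ≥ 1 (shape–rate) is (a−1)/b = 24/5 ≈ 4.80.

λ̂_MAP = 4.80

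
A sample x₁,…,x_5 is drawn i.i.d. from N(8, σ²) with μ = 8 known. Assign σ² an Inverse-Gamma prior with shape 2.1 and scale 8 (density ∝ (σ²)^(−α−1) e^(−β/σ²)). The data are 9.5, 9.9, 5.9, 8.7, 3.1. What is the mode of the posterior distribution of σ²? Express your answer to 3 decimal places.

σ̂²_MAP = 4.533

Sum of squared deviations about the known mean: SS = (9.5−8)² + (9.9−8)² + (5.9−8)² + (8.7−8)² + (3.1−8)² = 34.77.
The Normal likelihood contributes (σ²)^(−n/2) exp(−SS/(2σ²)), so the posterior is Inverse-Gamma(α + n/2, β + SS/2) = Inverse-Gamma(4.6, 25.385).
The mode of Inverse-Gamma(a, b) is b/(a+1) = 25.385/5.6 ≈ 4.533.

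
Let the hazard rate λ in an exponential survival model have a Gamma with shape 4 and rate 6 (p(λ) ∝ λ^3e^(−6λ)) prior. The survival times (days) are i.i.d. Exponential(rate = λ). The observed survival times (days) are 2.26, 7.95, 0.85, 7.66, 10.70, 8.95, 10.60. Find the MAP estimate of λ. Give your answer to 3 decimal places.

The Exponential(rate=λ) likelihood is ∝ λ^n e^(−λΣtᵢ). Here n = 7 and Σtᵢ = 2.26 + 7.95 + 0.85 + 7.66 + 10.70 + 8.95 + 10.60 = 48.97.
Posterior ∝ λ^3e^(−6λ) · λ^7e^(−48.97λ) = λ^10e^(−54.97λ), i.e. Gamma(11, 54.97).
Mode = (a−1)/b = 10/54.97 ≈ 0.182.

λ̂_MAP = 0.182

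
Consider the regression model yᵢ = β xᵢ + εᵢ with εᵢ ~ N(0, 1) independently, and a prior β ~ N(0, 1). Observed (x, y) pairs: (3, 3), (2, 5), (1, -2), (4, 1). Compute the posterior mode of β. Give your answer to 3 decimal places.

log p(β | y) = −Σ(yᵢ − βxᵢ)²/(2·1) − β²/(2·1) + const.
Setting the derivative to zero: Σxᵢ(yᵢ − βxᵢ)/1 − β/1 = 0, so β = Σxᵢyᵢ / (Σxᵢ² + σ²/τ²).
Σxᵢyᵢ = 3·3 + 2·5 + 1·(-2) + 4·1 = 21; Σxᵢ² = 30; σ²/τ² = 1.
β̂_MAP = 21 / (30 + 1) = 21/31 ≈ 0.677.

β̂_MAP = 0.677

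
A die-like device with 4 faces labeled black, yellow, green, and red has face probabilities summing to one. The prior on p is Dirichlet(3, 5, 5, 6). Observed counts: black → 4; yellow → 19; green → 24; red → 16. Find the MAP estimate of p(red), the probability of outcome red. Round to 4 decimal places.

MAP estimate of p(red) = 0.2692

The posterior is Dirichlet(αᵢ + nᵢ) = Dirichlet(7, 24, 29, 22).
For a Dirichlet(a₁,…,a_K) with all aᵢ > 1, the mode has j-th component (aⱼ − 1)/(Σaᵢ − K).
Here Σaᵢ = 82 and K = 4, so p(red) = (22 − 1)/(82 − 4) = 21/78 ≈ 0.2692.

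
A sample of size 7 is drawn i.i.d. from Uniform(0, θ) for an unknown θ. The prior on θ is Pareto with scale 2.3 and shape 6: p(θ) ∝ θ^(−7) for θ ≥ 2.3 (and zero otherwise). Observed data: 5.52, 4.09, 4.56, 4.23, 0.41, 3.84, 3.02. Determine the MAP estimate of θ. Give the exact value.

The Uniform(0, θ) likelihood is θ^(−n) for θ ≥ max(xᵢ), zero otherwise. Here max(xᵢ) = 5.52.
Posterior ∝ θ^(−7) · θ^(−7) = θ^(−14) on θ ≥ max(2.3, 5.52) = 5.52.
This density is strictly decreasing in θ, so the posterior mode lies at the lower boundary of the support.

θ̂_MAP = 5.52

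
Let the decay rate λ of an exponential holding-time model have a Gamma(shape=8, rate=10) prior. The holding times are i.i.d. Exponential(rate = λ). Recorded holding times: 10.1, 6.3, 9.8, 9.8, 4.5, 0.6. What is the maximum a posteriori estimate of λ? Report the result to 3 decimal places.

λ̂_MAP = 0.254

The Exponential(rate=λ) likelihood is ∝ λ^n e^(−λΣtᵢ). Here n = 6 and Σtᵢ = 10.1 + 6.3 + 9.8 + 9.8 + 4.5 + 0.6 = 41.1.
Posterior ∝ λ^7e^(−10λ) · λ^6e^(−41.1λ) = λ^13e^(−51.1λ), i.e. Gamma(14, 51.1).
Mode = (a−1)/b = 13/51.1 ≈ 0.254.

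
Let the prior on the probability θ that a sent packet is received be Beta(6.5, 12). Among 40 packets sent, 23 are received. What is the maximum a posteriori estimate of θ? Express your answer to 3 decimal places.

θ̂_MAP = 0.504

Prior: Beta(6.5, 12).
Data: 23 successes in 40 trials. The binomial likelihood contributes θ^23(1−θ)^17, so the posterior is Beta(6.5+23, 12+17) = Beta(29.5, 29).
For Beta(a, b) with a, b > 1 the mode is (a−1)/(a+b−2) = 28.5/56.5 ≈ 0.504.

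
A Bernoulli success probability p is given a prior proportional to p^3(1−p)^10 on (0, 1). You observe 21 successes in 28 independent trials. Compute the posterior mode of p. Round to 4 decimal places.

The prior density ∝ p^3(1−p)^10 is the kernel of Beta(4, 11).
Data: 21 successes in 28 trials. The binomial likelihood contributes p^21(1−p)^7, so the posterior is Beta(4+21, 11+7) = Beta(25, 18).
For Beta(a, b) with a, b > 1 the mode is (a−1)/(a+b−2) = 24/41 ≈ 0.5854.

p̂_MAP = 0.5854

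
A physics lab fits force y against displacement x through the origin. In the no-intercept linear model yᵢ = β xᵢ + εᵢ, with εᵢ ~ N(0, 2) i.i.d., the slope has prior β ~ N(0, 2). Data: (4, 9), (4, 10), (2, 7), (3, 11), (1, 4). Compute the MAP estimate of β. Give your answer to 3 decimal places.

β̂_MAP = 2.702

log p(β | y) = −Σ(yᵢ − βxᵢ)²/(2·2) − β²/(2·2) + const.
Setting the derivative to zero: Σxᵢ(yᵢ − βxᵢ)/2 − β/2 = 0, so β = Σxᵢyᵢ / (Σxᵢ² + σ²/τ²).
Σxᵢyᵢ = 4·9 + 4·10 + 2·7 + 3·11 + 1·4 = 127; Σxᵢ² = 46; σ²/τ² = 1.
β̂_MAP = 127 / (46 + 1) = 127/47 ≈ 2.702.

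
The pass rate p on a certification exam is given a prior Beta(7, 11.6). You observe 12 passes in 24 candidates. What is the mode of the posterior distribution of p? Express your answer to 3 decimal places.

Prior: Beta(7, 11.6).
Data: 12 successes in 24 trials. The binomial likelihood contributes p^12(1−p)^12, so the posterior is Beta(7+12, 11.6+12) = Beta(19, 23.6).
For Beta(a, b) with a, b > 1 the mode is (a−1)/(a+b−2) = 18/40.6 ≈ 0.443.

p̂_MAP = 0.443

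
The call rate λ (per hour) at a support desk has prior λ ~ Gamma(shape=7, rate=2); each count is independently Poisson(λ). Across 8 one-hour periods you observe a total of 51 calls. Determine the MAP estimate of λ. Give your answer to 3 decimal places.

Σxᵢ = 51, n = 8.
Posterior ∝ λ^6e^(−2λ) · λ^51e^(−8λ) = λ^57e^(−10λ), i.e. Gamma(shape=58, rate=10).
The mode of a Gamma(a, b) with a ≥ 1 (shape–rate) is (a−1)/b = 57/10 ≈ 5.700.

λ̂_MAP = 5.700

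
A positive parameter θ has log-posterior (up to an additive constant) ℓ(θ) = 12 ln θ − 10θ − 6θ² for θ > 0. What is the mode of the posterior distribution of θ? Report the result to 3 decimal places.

θ̂_MAP = 0.667

ℓ'(θ) = 12/θ − 10 − 12θ. Setting this to zero and multiplying by θ: 12θ² + 10θ − 12 = 0.
θ = (−10 + √(10² + 4·12·12)) / (2·12) = (−10 + √676) / 24 = (−10 + 26)/24 = 2/3.
ℓ''(θ) = −12/θ² − 12 < 0, confirming a maximum.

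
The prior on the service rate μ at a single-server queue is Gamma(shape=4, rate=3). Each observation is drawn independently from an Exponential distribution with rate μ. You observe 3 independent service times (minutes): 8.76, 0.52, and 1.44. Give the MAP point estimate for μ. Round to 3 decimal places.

μ̂_MAP = 0.437

The Exponential(rate=μ) likelihood is ∝ μ^n e^(−μΣtᵢ). Here n = 3 and Σtᵢ = 8.76 + 0.52 + 1.44 = 10.72.
Posterior ∝ μ^3e^(−3μ) · μ^3e^(−10.72μ) = μ^6e^(−13.72μ), i.e. Gamma(7, 13.72).
Mode = (a−1)/b = 6/13.72 ≈ 0.437.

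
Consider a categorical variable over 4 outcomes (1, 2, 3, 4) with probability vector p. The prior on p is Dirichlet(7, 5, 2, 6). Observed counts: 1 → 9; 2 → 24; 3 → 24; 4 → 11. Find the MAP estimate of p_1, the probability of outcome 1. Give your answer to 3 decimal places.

MAP estimate: 0.179

The posterior is Dirichlet(αᵢ + nᵢ) = Dirichlet(16, 29, 26, 17).
For a Dirichlet(a₁,…,a_K) with all aᵢ > 1, the mode has j-th component (aⱼ − 1)/(Σaᵢ − K).
Here Σaᵢ = 88 and K = 4, so p_1 = (16 − 1)/(88 − 4) = 15/84 ≈ 0.179.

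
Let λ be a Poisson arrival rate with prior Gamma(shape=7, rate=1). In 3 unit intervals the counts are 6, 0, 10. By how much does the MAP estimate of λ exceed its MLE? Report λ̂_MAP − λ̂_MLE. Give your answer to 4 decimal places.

MAP − MLE = 0.1667

Σxᵢ = 16. Posterior is Gamma(23, 4); MAP = (23−1)/4 = 22/4 ≈ 5.50000.
MLE = x̄ = 16/3 ≈ 5.33333.
Difference = 22/4 − 16/3 = 1/6 ≈ 0.1667.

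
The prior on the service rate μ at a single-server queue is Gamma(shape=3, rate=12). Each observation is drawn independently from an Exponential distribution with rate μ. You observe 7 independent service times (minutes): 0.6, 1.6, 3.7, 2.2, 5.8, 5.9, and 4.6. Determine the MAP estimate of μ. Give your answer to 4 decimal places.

The Exponential(rate=μ) likelihood is ∝ μ^n e^(−μΣtᵢ). Here n = 7 and Σtᵢ = 0.6 + 1.6 + 3.7 + 2.2 + 5.8 + 5.9 + 4.6 = 24.4.
Posterior ∝ μ^2e^(−12μ) · μ^7e^(−24.4μ) = μ^9e^(−36.4μ), i.e. Gamma(10, 36.4).
Mode = (a−1)/b = 9/36.4 ≈ 0.2473.

μ̂_MAP = 0.2473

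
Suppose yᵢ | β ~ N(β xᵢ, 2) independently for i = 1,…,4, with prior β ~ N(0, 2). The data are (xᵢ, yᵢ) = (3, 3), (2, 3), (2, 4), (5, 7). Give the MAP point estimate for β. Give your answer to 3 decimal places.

log p(β | y) = −Σ(yᵢ − βxᵢ)²/(2·2) − β²/(2·2) + const.
Setting the derivative to zero: Σxᵢ(yᵢ − βxᵢ)/2 − β/2 = 0, so β = Σxᵢyᵢ / (Σxᵢ² + σ²/τ²).
Σxᵢyᵢ = 3·3 + 2·3 + 2·4 + 5·7 = 58; Σxᵢ² = 42; σ²/τ² = 1.
β̂_MAP = 58 / (42 + 1) = 58/43 ≈ 1.349.

β̂_MAP = 1.349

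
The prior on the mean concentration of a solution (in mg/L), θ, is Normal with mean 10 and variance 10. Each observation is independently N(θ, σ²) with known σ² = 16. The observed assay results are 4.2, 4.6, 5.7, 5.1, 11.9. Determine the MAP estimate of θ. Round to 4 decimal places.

n = 5; x̄ = (4.2 + 4.6 + 5.7 + 5.1 + 11.9)/5 = 31.5/5 = 6.3.
For a Normal prior and Normal likelihood with known variance, the posterior is Normal; its mode equals its mean, the precision-weighted average.
Prior precision 1/σ₀² = 1/10 = 0.1; data precision n/σ² = 5/16 = 0.3125.
θ̂ = (0.1·10 + 0.3125·6.3) / (0.1 + 0.3125) = 2.96875/0.4125 = 475/66 ≈ 7.1970.

θ̂_MAP = 7.1970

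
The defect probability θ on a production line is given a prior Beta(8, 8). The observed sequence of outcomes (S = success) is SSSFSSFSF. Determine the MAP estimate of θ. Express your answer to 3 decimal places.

Prior: Beta(8, 8).
Data: 6 successes in 9 trials (from the sequence). The binomial likelihood contributes θ^6(1−θ)^3, so the posterior is Beta(8+6, 8+3) = Beta(14, 11).
For Beta(a, b) with a, b > 1 the mode is (a−1)/(a+b−2) = 13/23 ≈ 0.565.

θ̂_MAP = 0.565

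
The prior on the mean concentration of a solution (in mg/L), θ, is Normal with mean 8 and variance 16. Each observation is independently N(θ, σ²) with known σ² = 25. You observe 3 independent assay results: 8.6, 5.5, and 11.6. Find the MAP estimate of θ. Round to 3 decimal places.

θ̂_MAP = 8.373

n = 3; x̄ = (8.6 + 5.5 + 11.6)/3 = 25.7/3 = 257/30 ≈ 8.5667.
For a Normal prior and Normal likelihood with known variance, the posterior is Normal; its mode equals its mean, the precision-weighted average.
Prior precision 1/σ₀² = 1/16 = 0.0625; data precision n/σ² = 3/25 = 0.12.
θ̂ = (0.0625·8 + 0.12·(257/30)) / (0.0625 + 0.12) = 1.528/0.1825 = 3056/365 ≈ 8.373.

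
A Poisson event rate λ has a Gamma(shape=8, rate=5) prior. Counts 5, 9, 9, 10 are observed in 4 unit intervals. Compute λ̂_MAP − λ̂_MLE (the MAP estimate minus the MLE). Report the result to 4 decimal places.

Σxᵢ = 33. Posterior is Gamma(41, 9); MAP = (41−1)/9 = 40/9 ≈ 4.44444.
MLE = x̄ = 33/4 ≈ 8.25000.
Difference = 40/9 − 33/4 = -137/36 ≈ -3.8056.

MAP − MLE = -3.8056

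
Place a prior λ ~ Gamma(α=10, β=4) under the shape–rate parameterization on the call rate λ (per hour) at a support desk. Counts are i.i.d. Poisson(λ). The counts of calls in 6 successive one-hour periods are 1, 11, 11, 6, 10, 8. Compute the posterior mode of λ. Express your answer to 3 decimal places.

Σxᵢ = 1+11+11+6+10+8 = 47, with n = 6.
Posterior ∝ λ^9e^(−4λ) · λ^47e^(−6λ) = λ^56e^(−10λ), i.e. Gamma(shape=57, rate=10).
The mode of a Gamma(a, b) with a ≥ 1 (shape–rate) is (a−1)/b = 56/10 ≈ 5.600.

λ̂_MAP = 5.600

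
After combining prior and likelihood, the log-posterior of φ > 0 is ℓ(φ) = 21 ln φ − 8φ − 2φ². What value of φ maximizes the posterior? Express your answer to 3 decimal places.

ℓ'(φ) = 21/φ − 8 − 4φ. Setting this to zero and multiplying by φ: 4φ² + 8φ − 21 = 0.
φ = (−8 + √(8² + 4·4·21)) / (2·4) = (−8 + √400) / 8 = (−8 + 20)/8 = 3/2.
ℓ''(φ) = −21/φ² − 4 < 0, confirming a maximum.

φ̂_MAP = 1.500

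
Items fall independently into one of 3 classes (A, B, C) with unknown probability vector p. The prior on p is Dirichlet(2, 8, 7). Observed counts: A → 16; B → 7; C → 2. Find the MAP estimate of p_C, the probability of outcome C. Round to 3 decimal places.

MAP estimate of p_C = 0.205

The posterior is Dirichlet(αᵢ + nᵢ) = Dirichlet(18, 15, 9).
For a Dirichlet(a₁,…,a_K) with all aᵢ > 1, the mode has j-th component (aⱼ − 1)/(Σaᵢ − K).
Here Σaᵢ = 42 and K = 3, so p_C = (9 − 1)/(42 − 3) = 8/39 ≈ 0.205.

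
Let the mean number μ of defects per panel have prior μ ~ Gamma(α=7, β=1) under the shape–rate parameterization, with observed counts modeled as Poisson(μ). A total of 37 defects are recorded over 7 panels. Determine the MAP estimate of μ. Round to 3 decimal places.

Σxᵢ = 37, n = 7.
Posterior ∝ μ^6e^(−1μ) · μ^37e^(−7μ) = μ^43e^(−8μ), i.e. Gamma(shape=44, rate=8).
The mode of a Gamma(a, b) with a ≥ 1 (shape–rate) is (a−1)/b = 43/8 ≈ 5.375.

μ̂_MAP = 5.375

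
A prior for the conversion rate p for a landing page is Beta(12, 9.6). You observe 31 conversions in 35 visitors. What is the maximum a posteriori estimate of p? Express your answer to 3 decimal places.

Prior: Beta(12, 9.6).
Data: 31 successes in 35 trials. The binomial likelihood contributes p^31(1−p)^4, so the posterior is Beta(12+31, 9.6+4) = Beta(43, 13.6).
For Beta(a, b) with a, b > 1 the mode is (a−1)/(a+b−2) = 42/54.6 ≈ 0.769.

p̂_MAP = 0.769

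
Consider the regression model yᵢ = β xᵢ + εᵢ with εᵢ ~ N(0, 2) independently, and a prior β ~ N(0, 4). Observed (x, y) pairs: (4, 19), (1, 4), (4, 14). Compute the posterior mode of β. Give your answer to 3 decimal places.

log p(β | y) = −Σ(yᵢ − βxᵢ)²/(2·2) − β²/(2·4) + const.
Setting the derivative to zero: Σxᵢ(yᵢ − βxᵢ)/2 − β/4 = 0, so β = Σxᵢyᵢ / (Σxᵢ² + σ²/τ²).
Σxᵢyᵢ = 4·19 + 1·4 + 4·14 = 136; Σxᵢ² = 33; σ²/τ² = 0.5.
β̂_MAP = 136 / (33 + 0.5) = 136/33.5 ≈ 4.060.

β̂_MAP = 4.060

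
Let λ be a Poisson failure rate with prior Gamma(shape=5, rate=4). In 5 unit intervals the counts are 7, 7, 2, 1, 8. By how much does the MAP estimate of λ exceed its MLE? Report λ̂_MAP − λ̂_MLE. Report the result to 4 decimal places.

MAP − MLE = -1.7778

Σxᵢ = 25. Posterior is Gamma(30, 9); MAP = (30−1)/9 = 29/9 ≈ 3.22222.
MLE = x̄ = 25/5 ≈ 5.00000.
Difference = 29/9 − 25/5 = -16/9 ≈ -1.7778.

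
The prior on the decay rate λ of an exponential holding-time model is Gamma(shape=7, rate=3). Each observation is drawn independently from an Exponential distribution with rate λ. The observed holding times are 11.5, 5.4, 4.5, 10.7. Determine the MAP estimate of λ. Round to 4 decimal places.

λ̂_MAP = 0.2849

The Exponential(rate=λ) likelihood is ∝ λ^n e^(−λΣtᵢ). Here n = 4 and Σtᵢ = 11.5 + 5.4 + 4.5 + 10.7 = 32.1.
Posterior ∝ λ^6e^(−3λ) · λ^4e^(−32.1λ) = λ^10e^(−35.1λ), i.e. Gamma(11, 35.1).
Mode = (a−1)/b = 10/35.1 ≈ 0.2849.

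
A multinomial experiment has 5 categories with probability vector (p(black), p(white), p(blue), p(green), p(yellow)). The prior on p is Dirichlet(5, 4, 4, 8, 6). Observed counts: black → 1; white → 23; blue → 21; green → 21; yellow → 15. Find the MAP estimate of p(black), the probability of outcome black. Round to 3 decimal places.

The posterior is Dirichlet(αᵢ + nᵢ) = Dirichlet(6, 27, 25, 29, 21).
For a Dirichlet(a₁,…,a_K) with all aᵢ > 1, the mode has j-th component (aⱼ − 1)/(Σaᵢ − K).
Here Σaᵢ = 108 and K = 5, so p(black) = (6 − 1)/(108 − 5) = 5/103 ≈ 0.049.

MAP estimate of p(black) = 0.049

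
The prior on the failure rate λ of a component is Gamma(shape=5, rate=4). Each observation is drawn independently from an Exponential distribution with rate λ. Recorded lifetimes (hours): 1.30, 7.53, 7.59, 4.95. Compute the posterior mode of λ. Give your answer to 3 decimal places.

The Exponential(rate=λ) likelihood is ∝ λ^n e^(−λΣtᵢ). Here n = 4 and Σtᵢ = 1.30 + 7.53 + 7.59 + 4.95 = 21.37.
Posterior ∝ λ^4e^(−4λ) · λ^4e^(−21.37λ) = λ^8e^(−25.37λ), i.e. Gamma(9, 25.37).
Mode = (a−1)/b = 8/25.37 ≈ 0.315.

λ̂_MAP = 0.315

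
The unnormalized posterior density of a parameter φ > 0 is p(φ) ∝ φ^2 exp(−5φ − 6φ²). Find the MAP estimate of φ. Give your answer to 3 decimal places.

φ̂_MAP = 0.250

ℓ'(φ) = 2/φ − 5 − 12φ. Setting this to zero and multiplying by φ: 12φ² + 5φ − 2 = 0.
φ = (−5 + √(5² + 4·12·2)) / (2·12) = (−5 + √121) / 24 = (−5 + 11)/24 = 1/4.
ℓ''(φ) = −2/φ² − 12 < 0, confirming a maximum.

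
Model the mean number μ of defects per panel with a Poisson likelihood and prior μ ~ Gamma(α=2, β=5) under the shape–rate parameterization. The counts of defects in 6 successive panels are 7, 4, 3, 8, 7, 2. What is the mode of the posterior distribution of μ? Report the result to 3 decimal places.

μ̂_MAP = 2.909

Σxᵢ = 7+4+3+8+7+2 = 31, with n = 6.
Posterior ∝ μe^(−5μ) · μ^31e^(−6μ) = μ^32e^(−11μ), i.e. Gamma(shape=33, rate=11).
The mode of a Gamma(a, b) with a ≥ 1 (shape–rate) is (a−1)/b = 32/11 ≈ 2.909.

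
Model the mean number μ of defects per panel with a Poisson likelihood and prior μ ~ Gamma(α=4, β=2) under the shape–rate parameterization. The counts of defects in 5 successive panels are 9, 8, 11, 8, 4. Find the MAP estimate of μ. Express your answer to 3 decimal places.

μ̂_MAP = 6.143

Σxᵢ = 9+8+11+8+4 = 40, with n = 5.
Posterior ∝ μ^3e^(−2μ) · μ^40e^(−5μ) = μ^43e^(−7μ), i.e. Gamma(shape=44, rate=7).
The mode of a Gamma(a, b) with a ≥ 1 (shape–rate) is (a−1)/b = 43/7 ≈ 6.143.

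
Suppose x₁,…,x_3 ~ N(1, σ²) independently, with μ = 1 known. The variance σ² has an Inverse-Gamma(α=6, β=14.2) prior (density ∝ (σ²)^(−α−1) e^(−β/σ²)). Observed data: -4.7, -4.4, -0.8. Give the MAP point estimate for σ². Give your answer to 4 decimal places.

σ̂²_MAP = 5.4876

Sum of squared deviations about the known mean: SS = (-4.7−1)² + (-4.4−1)² + (-0.8−1)² = 64.89.
The Normal likelihood contributes (σ²)^(−n/2) exp(−SS/(2σ²)), so the posterior is Inverse-Gamma(α + n/2, β + SS/2) = Inverse-Gamma(7.5, 46.645).
The mode of Inverse-Gamma(a, b) is b/(a+1) = 46.645/8.5 ≈ 5.4876.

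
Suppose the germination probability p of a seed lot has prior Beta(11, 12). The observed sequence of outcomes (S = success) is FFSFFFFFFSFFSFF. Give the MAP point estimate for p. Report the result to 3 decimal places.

Prior: Beta(11, 12).
Data: 3 successes in 15 trials (from the sequence). The binomial likelihood contributes p^3(1−p)^12, so the posterior is Beta(11+3, 12+12) = Beta(14, 24).
For Beta(a, b) with a, b > 1 the mode is (a−1)/(a+b−2) = 13/36 ≈ 0.361.

p̂_MAP = 0.361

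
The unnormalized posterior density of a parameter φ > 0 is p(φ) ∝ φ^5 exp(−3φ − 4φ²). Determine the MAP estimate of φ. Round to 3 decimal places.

ℓ'(φ) = 5/φ − 3 − 8φ. Setting this to zero and multiplying by φ: 8φ² + 3φ − 5 = 0.
φ = (−3 + √(3² + 4·8·5)) / (2·8) = (−3 + √169) / 16 = (−3 + 13)/16 = 5/8.
ℓ''(φ) = −5/φ² − 8 < 0, confirming a maximum.

φ̂_MAP = 0.625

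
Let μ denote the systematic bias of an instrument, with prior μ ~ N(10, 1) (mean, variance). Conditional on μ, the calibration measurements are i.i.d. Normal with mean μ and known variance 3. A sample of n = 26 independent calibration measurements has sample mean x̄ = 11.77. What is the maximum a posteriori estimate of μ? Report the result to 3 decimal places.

μ̂_MAP = 11.587

n = 26, x̄ = 11.77.
For a Normal prior and Normal likelihood with known variance, the posterior is Normal; its mode equals its mean, the precision-weighted average.
Prior precision 1/σ₀² = 1/1 = 1; data precision n/σ² = 26/3.
μ̂ = (1·10 + (26/3)·11.77) / (1 + 26/3) = (16801/150)/(29/3) = 16801/1450 ≈ 11.587.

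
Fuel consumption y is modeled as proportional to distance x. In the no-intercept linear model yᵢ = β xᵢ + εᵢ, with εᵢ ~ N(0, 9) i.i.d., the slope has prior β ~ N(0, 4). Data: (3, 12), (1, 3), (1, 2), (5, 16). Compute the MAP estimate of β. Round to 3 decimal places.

log p(β | y) = −Σ(yᵢ − βxᵢ)²/(2·9) − β²/(2·4) + const.
Setting the derivative to zero: Σxᵢ(yᵢ − βxᵢ)/9 − β/4 = 0, so β = Σxᵢyᵢ / (Σxᵢ² + σ²/τ²).
Σxᵢyᵢ = 3·12 + 1·3 + 1·2 + 5·16 = 121; Σxᵢ² = 36; σ²/τ² = 2.25.
β̂_MAP = 121 / (36 + 2.25) = 121/38.25 ≈ 3.163.

β̂_MAP = 3.163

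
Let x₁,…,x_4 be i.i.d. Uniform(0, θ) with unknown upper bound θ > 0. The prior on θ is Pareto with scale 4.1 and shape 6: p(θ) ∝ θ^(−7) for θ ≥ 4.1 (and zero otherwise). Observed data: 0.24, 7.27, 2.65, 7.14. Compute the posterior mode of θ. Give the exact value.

The Uniform(0, θ) likelihood is θ^(−n) for θ ≥ max(xᵢ), zero otherwise. Here max(xᵢ) = 7.27.
Posterior ∝ θ^(−7) · θ^(−4) = θ^(−11) on θ ≥ max(4.1, 7.27) = 7.27.
This density is strictly decreasing in θ, so the posterior mode lies at the lower boundary of the support.

θ̂_MAP = 7.27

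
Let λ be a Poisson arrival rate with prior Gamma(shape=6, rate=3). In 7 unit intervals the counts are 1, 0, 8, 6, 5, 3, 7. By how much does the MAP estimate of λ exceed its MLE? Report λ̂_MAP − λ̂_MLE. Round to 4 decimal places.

MAP − MLE = -0.7857

Σxᵢ = 30. Posterior is Gamma(36, 10); MAP = (36−1)/10 = 35/10 ≈ 3.50000.
MLE = x̄ = 30/7 ≈ 4.28571.
Difference = 35/10 − 30/7 = -11/14 ≈ -0.7857.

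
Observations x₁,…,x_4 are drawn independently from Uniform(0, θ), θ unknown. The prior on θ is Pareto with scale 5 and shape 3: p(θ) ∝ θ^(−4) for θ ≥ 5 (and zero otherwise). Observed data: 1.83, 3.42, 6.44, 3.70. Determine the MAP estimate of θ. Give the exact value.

The Uniform(0, θ) likelihood is θ^(−n) for θ ≥ max(xᵢ), zero otherwise. Here max(xᵢ) = 6.44.
Posterior ∝ θ^(−4) · θ^(−4) = θ^(−8) on θ ≥ max(5, 6.44) = 6.44.
This density is strictly decreasing in θ, so the posterior mode lies at the lower boundary of the support.

θ̂_MAP = 6.44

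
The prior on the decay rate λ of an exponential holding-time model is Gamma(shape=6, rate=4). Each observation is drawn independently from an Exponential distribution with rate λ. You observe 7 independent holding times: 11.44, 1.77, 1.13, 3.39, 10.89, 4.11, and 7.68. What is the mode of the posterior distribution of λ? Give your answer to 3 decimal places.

The Exponential(rate=λ) likelihood is ∝ λ^n e^(−λΣtᵢ). Here n = 7 and Σtᵢ = 11.44 + 1.77 + 1.13 + 3.39 + 10.89 + 4.11 + 7.68 = 40.41.
Posterior ∝ λ^5e^(−4λ) · λ^7e^(−40.41λ) = λ^12e^(−44.41λ), i.e. Gamma(13, 44.41).
Mode = (a−1)/b = 12/44.41 ≈ 0.270.

λ̂_MAP = 0.270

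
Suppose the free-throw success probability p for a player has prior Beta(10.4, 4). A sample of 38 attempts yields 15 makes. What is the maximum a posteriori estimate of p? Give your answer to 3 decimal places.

Prior: Beta(10.4, 4).
Data: 15 successes in 38 trials. The binomial likelihood contributes p^15(1−p)^23, so the posterior is Beta(10.4+15, 4+23) = Beta(25.4, 27).
For Beta(a, b) with a, b > 1 the mode is (a−1)/(a+b−2) = 24.4/50.4 ≈ 0.484.

p̂_MAP = 0.484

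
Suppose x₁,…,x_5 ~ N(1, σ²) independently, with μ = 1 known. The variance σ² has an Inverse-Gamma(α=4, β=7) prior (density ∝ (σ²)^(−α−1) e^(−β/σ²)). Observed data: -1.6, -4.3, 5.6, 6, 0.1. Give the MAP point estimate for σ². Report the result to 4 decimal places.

σ̂²_MAP = 6.3880

Sum of squared deviations about the known mean: SS = (-1.6−1)² + (-4.3−1)² + (5.6−1)² + (6−1)² + (0.1−1)² = 81.82.
The Normal likelihood contributes (σ²)^(−n/2) exp(−SS/(2σ²)), so the posterior is Inverse-Gamma(α + n/2, β + SS/2) = Inverse-Gamma(6.5, 47.91).
The mode of Inverse-Gamma(a, b) is b/(a+1) = 47.91/7.5 ≈ 6.3880.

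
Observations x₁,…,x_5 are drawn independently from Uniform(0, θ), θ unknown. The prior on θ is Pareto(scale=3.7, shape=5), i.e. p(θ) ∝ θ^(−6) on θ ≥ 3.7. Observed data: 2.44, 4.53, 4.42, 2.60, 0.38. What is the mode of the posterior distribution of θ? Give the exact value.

The Uniform(0, θ) likelihood is θ^(−n) for θ ≥ max(xᵢ), zero otherwise. Here max(xᵢ) = 4.53.
Posterior ∝ θ^(−6) · θ^(−5) = θ^(−11) on θ ≥ max(3.7, 4.53) = 4.53.
This density is strictly decreasing in θ, so the posterior mode lies at the lower boundary of the support.

θ̂_MAP = 4.53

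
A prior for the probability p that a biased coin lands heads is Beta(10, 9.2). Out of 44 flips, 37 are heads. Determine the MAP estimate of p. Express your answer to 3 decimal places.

p̂_MAP = 0.752

Prior: Beta(10, 9.2).
Data: 37 successes in 44 trials. The binomial likelihood contributes p^37(1−p)^7, so the posterior is Beta(10+37, 9.2+7) = Beta(47, 16.2).
For Beta(a, b) with a, b > 1 the mode is (a−1)/(a+b−2) = 46/61.2 ≈ 0.752.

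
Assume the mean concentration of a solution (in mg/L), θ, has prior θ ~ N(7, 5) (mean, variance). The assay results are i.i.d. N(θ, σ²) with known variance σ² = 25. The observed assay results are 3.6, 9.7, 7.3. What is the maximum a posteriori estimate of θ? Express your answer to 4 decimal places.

n = 3; x̄ = (3.6 + 9.7 + 7.3)/3 = 20.6/3 = 103/15 ≈ 6.8667.
For a Normal prior and Normal likelihood with known variance, the posterior is Normal; its mode equals its mean, the precision-weighted average.
Prior precision 1/σ₀² = 1/5 = 0.2; data precision n/σ² = 3/25 = 0.12.
θ̂ = (0.2·7 + 0.12·(103/15)) / (0.2 + 0.12) = 2.224/0.32 = 6.9500.

θ̂_MAP = 6.9500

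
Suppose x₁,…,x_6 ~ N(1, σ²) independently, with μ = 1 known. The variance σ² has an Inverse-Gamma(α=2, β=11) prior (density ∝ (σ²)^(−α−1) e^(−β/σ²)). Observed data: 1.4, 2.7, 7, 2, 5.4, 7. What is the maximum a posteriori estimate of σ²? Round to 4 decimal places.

Sum of squared deviations about the known mean: SS = (1.4−1)² + (2.7−1)² + (7−1)² + (2−1)² + (5.4−1)² + (7−1)² = 95.41.
The Normal likelihood contributes (σ²)^(−n/2) exp(−SS/(2σ²)), so the posterior is Inverse-Gamma(α + n/2, β + SS/2) = Inverse-Gamma(5, 58.705).
The mode of Inverse-Gamma(a, b) is b/(a+1) = 58.705/6 ≈ 9.7842.

σ̂²_MAP = 9.7842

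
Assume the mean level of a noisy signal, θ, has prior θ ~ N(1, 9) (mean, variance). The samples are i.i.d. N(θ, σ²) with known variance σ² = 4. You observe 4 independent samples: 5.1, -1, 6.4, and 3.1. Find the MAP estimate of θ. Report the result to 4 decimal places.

n = 4; x̄ = (5.1 + (-1) + 6.4 + 3.1)/4 = 13.6/4 = 3.4.
For a Normal prior and Normal likelihood with known variance, the posterior is Normal; its mode equals its mean, the precision-weighted average.
Prior precision 1/σ₀² = 1/9; data precision n/σ² = 4/4 = 1.
θ̂ = ((1/9)·1 + 1·3.4) / (1/9 + 1) = (158/45)/(10/9) = 3.1600.

θ̂_MAP = 3.1600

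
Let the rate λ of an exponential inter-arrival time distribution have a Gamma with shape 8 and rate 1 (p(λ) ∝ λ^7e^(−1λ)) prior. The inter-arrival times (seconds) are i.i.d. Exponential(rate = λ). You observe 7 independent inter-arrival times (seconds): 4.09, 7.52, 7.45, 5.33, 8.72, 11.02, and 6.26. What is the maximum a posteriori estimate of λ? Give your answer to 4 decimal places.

λ̂_MAP = 0.2724

The Exponential(rate=λ) likelihood is ∝ λ^n e^(−λΣtᵢ). Here n = 7 and Σtᵢ = 4.09 + 7.52 + 7.45 + 5.33 + 8.72 + 11.02 + 6.26 = 50.39.
Posterior ∝ λ^7e^(−1λ) · λ^7e^(−50.39λ) = λ^14e^(−51.39λ), i.e. Gamma(15, 51.39).
Mode = (a−1)/b = 14/51.39 ≈ 0.2724.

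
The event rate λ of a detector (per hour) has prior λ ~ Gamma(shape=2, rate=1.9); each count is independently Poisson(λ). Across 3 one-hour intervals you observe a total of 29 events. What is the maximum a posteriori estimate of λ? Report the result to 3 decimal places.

λ̂_MAP = 6.122

Σxᵢ = 29, n = 3.
Posterior ∝ λe^(−1.9λ) · λ^29e^(−3λ) = λ^30e^(−4.9λ), i.e. Gamma(shape=31, rate=4.9).
The mode of a Gamma(a, b) with a ≥ 1 (shape–rate) is (a−1)/b = 30/4.9 ≈ 6.122.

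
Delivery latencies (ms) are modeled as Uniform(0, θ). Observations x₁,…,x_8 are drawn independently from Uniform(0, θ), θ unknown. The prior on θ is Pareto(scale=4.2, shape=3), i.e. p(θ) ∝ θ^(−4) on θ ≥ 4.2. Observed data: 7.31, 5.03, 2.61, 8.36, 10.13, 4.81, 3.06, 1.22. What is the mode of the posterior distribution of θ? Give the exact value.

The Uniform(0, θ) likelihood is θ^(−n) for θ ≥ max(xᵢ), zero otherwise. Here max(xᵢ) = 10.13.
Posterior ∝ θ^(−4) · θ^(−8) = θ^(−12) on θ ≥ max(4.2, 10.13) = 10.13.
This density is strictly decreasing in θ, so the posterior mode lies at the lower boundary of the support.

θ̂_MAP = 10.13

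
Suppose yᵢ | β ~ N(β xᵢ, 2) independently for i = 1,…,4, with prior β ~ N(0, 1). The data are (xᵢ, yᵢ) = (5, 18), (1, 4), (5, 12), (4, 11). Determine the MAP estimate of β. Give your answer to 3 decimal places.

β̂_MAP = 2.870

log p(β | y) = −Σ(yᵢ − βxᵢ)²/(2·2) − β²/(2·1) + const.
Setting the derivative to zero: Σxᵢ(yᵢ − βxᵢ)/2 − β/1 = 0, so β = Σxᵢyᵢ / (Σxᵢ² + σ²/τ²).
Σxᵢyᵢ = 5·18 + 1·4 + 5·12 + 4·11 = 198; Σxᵢ² = 67; σ²/τ² = 2.
β̂_MAP = 198 / (67 + 2) = 198/69 ≈ 2.870.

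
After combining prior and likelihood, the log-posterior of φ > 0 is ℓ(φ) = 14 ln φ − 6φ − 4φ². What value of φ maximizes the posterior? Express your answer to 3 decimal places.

φ̂_MAP = 1.000

ℓ'(φ) = 14/φ − 6 − 8φ. Setting this to zero and multiplying by φ: 8φ² + 6φ − 14 = 0.
φ = (−6 + √(6² + 4·8·14)) / (2·8) = (−6 + √484) / 16 = (−6 + 22)/16 = 1.
ℓ''(φ) = −14/φ² − 8 < 0, confirming a maximum.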